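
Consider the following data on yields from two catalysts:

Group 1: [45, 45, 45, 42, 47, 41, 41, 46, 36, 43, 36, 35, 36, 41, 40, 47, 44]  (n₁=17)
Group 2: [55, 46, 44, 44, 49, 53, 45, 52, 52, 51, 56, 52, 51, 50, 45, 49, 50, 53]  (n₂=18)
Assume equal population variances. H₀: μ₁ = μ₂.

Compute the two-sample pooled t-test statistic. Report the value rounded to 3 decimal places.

x̄₁=41.765, s₁=4.039, n₁=17
x̄₂=49.833, s₂=3.698, n₂=18
s_p² = [16·4.039² + 17·3.698²]/33 = 14.9563
SE = √(s_p²·(1/17+1/18)) = 1.3079
t = (41.765−49.833)/1.3079 = -6.1690
df = 33

test statistic = -6.169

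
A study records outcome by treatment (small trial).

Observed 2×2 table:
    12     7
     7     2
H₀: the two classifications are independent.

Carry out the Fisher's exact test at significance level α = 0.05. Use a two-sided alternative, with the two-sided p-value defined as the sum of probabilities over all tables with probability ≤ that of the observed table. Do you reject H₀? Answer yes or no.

Margins: r₁=19, r₂=9, c₁=19, c₂=9, n=28
p_obs = C(19,12)·C(9,7)/C(28,19); sum pmf over tables with pmf ≤ p_obs
p-value (two-sided) = 0.67003
At α=0.05: p ≥ α → fail to reject H₀

reject H₀: no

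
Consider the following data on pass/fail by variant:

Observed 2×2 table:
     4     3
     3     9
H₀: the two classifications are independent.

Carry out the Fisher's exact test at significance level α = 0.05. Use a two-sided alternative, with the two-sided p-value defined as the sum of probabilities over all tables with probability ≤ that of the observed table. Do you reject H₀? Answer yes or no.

reject H₀: no

Margins: r₁=7, r₂=12, c₁=7, c₂=12, n=19
p_obs = C(7,4)·C(12,3)/C(19,7); sum pmf over tables with pmf ≤ p_obs
p-value (two-sided) = 0.32609
At α=0.05: p ≥ α → fail to reject H₀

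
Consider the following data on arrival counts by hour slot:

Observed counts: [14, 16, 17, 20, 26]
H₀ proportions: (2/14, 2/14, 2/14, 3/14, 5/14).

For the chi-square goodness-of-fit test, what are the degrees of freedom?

degrees of freedom = 4

df = k − 1 = 5 − 1 = 4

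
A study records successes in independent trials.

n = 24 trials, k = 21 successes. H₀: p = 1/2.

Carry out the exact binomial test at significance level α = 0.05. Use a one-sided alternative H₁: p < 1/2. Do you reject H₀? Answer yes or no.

Exact binomial: n=24, k=21, p₀=1/2=0.5000
P(X≤21) from Σ C(n,i)·p₀^i·(1−p₀)^(n−i)
p-value (one-sided, H₁ less) = 0.99998
At α=0.05: p ≥ α → fail to reject H₀

reject H₀: no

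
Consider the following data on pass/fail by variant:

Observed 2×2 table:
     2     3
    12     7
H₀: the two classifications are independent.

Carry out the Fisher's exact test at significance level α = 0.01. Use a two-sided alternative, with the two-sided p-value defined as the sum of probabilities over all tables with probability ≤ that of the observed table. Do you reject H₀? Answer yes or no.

Margins: r₁=5, r₂=19, c₁=14, c₂=10, n=24
p_obs = C(5,2)·C(19,12)/C(24,14); sum pmf over tables with pmf ≤ p_obs
p-value (two-sided) = 0.61462
At α=0.01: p ≥ α → fail to reject H₀

reject H₀: no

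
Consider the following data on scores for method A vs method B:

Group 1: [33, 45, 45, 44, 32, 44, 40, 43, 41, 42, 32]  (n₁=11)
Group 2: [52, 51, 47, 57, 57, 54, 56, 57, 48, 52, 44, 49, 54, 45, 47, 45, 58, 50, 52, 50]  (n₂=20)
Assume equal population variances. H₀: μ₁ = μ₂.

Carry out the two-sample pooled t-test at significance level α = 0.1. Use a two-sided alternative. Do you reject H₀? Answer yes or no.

x̄₁=40.091, s₁=5.224, n₁=11
x̄₂=51.250, s₂=4.411, n₂=20
s_p² = [10·5.224² + 19·4.411²]/29 = 22.1607
SE = √(s_p²·(1/11+1/20)) = 1.7671
t = (40.091−51.250)/1.7671 = -6.3149
df = 29
p-value (two-sided) = 0.00000
At α=0.1: p < α → reject H₀

reject H₀: yes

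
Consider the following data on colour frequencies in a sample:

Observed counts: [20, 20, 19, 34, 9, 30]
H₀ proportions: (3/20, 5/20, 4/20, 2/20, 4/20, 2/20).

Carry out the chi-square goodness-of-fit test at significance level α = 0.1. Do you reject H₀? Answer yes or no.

reject H₀: yes

n = 132; E_i = n·p_i = [19.80, 33.00, 26.40, 13.20, 26.40, 13.20]
χ² = (20−19.80)²/19.80 + (20−33.00)²/33.00 + (19−26.40)²/26.40 + (34−13.20)²/13.20 + (9−26.40)²/26.40 + (30−13.20)²/13.20 = 72.8232
df = 5
p-value (upper-tail) = 0.00000
At α=0.1: p < α → reject H₀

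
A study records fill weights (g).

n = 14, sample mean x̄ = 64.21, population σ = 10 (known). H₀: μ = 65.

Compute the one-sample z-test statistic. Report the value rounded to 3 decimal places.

SE = σ/√n = 10/√14 = 2.6726
z = (x̄−μ₀)/SE = (64.21−65)/2.6726 = -0.2956

test statistic = -0.296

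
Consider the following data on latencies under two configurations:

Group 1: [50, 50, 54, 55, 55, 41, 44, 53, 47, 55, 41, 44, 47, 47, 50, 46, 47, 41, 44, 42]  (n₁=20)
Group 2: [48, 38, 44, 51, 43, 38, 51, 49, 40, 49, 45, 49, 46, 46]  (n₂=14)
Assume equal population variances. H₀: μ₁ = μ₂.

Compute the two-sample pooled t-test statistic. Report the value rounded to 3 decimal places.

test statistic = 1.308

x̄₁=47.650, s₁=4.902, n₁=20
x̄₂=45.500, s₂=4.433, n₂=14
s_p² = [19·4.902² + 13·4.433²]/32 = 22.2516
SE = √(s_p²·(1/20+1/14)) = 1.6438
t = (47.650−45.500)/1.6438 = 1.3080
df = 32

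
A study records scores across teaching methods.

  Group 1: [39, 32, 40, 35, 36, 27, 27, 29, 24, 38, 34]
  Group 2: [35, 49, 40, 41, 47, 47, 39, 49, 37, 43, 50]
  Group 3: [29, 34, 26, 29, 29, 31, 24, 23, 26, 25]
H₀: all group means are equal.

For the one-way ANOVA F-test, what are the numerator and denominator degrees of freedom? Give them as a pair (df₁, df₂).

degrees of freedom = [2, 29]

k = 3 groups, N = 32 total
df = (k−1, N−k) = (3−1, 32−3) = (2, 29)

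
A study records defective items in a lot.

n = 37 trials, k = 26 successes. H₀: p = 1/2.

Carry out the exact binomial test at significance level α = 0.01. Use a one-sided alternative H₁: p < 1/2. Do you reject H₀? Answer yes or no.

reject H₀: no

Exact binomial: n=37, k=26, p₀=1/2=0.5000
P(X≤26) from Σ C(n,i)·p₀^i·(1−p₀)^(n−i)
p-value (one-sided, H₁ less) = 0.99618
At α=0.01: p ≥ α → fail to reject H₀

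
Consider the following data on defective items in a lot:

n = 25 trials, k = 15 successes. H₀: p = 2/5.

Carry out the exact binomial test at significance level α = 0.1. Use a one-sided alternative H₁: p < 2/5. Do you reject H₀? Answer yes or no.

reject H₀: no

Exact binomial: n=25, k=15, p₀=2/5=0.4000
P(X≤15) from Σ C(n,i)·p₀^i·(1−p₀)^(n−i)
p-value (one-sided, H₁ less) = 0.98683
At α=0.1: p ≥ α → fail to reject H₀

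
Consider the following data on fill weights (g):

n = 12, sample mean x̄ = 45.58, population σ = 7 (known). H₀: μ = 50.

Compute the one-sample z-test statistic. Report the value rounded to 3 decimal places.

test statistic = -2.187

SE = σ/√n = 7/√12 = 2.0207
z = (x̄−μ₀)/SE = (45.58−50)/2.0207 = -2.1873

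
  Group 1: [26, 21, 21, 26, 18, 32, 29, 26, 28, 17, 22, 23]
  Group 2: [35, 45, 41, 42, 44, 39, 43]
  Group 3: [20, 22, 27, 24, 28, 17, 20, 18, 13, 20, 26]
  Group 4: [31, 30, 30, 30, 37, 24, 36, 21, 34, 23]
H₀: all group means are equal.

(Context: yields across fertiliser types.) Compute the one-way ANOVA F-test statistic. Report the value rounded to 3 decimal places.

test statistic = 29.976

Group means [24.08, 41.29, 21.36, 29.60], grand mean 27.725
SSB = Σnᵢ(x̄ᵢ−x̄)² = 1926.684; SSW = ΣΣ(x−x̄ᵢ)² = 771.291
MSB = 1926.684/3 = 642.2281; MSW = 771.291/36 = 21.4247
F = MSB/MSW = 29.9760
df = (3, 36)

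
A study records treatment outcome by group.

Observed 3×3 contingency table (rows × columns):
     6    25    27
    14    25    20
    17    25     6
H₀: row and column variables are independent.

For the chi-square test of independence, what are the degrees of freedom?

df = (r−1)(c−1) = (3−1)·(3−1) = 4

degrees of freedom = 4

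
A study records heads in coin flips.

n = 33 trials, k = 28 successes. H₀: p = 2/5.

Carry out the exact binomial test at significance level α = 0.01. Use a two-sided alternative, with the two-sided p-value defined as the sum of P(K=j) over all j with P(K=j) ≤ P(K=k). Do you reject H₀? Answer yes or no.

Exact binomial: n=33, k=28, p₀=2/5=0.4000
P(X=j) = C(n,j)·p₀^j·(1−p₀)^(n−j); p = Σ P(X=j) over j with P(X=j) ≤ P(X=28)
p-value (two-sided) = 0.00000
At α=0.01: p < α → reject H₀

reject H₀: yes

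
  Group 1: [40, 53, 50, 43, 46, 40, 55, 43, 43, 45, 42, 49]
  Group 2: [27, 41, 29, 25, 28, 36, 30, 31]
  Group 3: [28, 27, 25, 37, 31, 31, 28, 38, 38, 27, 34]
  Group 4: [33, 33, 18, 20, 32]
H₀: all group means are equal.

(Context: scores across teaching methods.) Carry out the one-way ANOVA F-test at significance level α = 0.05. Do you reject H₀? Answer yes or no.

reject H₀: yes

Group means [45.75, 30.88, 31.27, 27.20], grand mean 35.444
SSB = Σnᵢ(x̄ᵢ−x̄)² = 1972.782; SSW = ΣΣ(x−x̄ᵢ)² = 916.107
MSB = 1972.782/3 = 657.5940; MSW = 916.107/32 = 28.6283
F = MSB/MSW = 22.9700
df = (3, 32)
p-value (upper-tail) = 0.00000
At α=0.05: p < α → reject H₀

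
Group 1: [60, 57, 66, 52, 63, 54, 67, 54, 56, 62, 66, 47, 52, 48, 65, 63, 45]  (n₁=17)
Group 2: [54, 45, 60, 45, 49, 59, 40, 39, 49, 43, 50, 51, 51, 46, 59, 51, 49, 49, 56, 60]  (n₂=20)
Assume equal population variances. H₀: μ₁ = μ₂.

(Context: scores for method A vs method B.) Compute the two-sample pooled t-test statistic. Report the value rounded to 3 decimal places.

x̄₁=57.471, s₁=7.169, n₁=17
x̄₂=50.250, s₂=6.307, n₂=20
s_p² = [16·7.169² + 19·6.307²]/35 = 45.0853
SE = √(s_p²·(1/17+1/20)) = 2.2150
t = (57.471−50.250)/2.2150 = 3.2598
df = 35

test statistic = 3.260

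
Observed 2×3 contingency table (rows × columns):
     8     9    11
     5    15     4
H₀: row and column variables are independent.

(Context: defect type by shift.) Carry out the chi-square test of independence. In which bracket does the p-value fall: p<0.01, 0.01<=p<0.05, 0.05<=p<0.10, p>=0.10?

p-value bracket: 0.05<=p<0.10

Row totals [28, 24], col totals [13, 24, 15], n=52
χ² = (8−7.00)²/7.00 + (9−12.92)²/12.92 + (11−8.08)²/8.08 + (5−6.00)²/6.00 + (15−11.08)²/11.08 + (4−6.92)²/6.92 = 5.1819
df = 2
p-value (upper-tail) = 0.07495
→ bracket: 0.05<=p<0.10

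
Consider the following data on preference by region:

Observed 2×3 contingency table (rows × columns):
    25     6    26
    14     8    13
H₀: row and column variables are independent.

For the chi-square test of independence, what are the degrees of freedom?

df = (r−1)(c−1) = (2−1)·(3−1) = 2

degrees of freedom = 2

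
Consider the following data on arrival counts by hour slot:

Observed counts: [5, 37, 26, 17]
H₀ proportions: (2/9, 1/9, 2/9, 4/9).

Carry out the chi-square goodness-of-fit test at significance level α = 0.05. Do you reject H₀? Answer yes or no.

n = 85; E_i = n·p_i = [18.89, 9.44, 18.89, 37.78]
χ² = (5−18.89)²/18.89 + (37−9.44)²/9.44 + (26−18.89)²/18.89 + (17−37.78)²/37.78 = 104.7147
df = 3
p-value (upper-tail) = 0.00000
At α=0.05: p < α → reject H₀

reject H₀: yes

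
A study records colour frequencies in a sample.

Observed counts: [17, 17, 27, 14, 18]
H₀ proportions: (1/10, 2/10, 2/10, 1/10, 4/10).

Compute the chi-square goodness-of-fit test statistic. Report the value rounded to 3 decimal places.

test statistic = 22.591

n = 93; E_i = n·p_i = [9.30, 18.60, 18.60, 9.30, 37.20]
χ² = (17−9.30)²/9.30 + (17−18.60)²/18.60 + (27−18.60)²/18.60 + (14−9.30)²/9.30 + (18−37.20)²/37.20 = 22.5914
df = 4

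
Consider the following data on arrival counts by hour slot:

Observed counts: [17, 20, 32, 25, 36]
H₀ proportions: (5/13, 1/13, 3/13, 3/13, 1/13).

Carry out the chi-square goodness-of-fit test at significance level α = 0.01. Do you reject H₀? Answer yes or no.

reject H₀: yes

n = 130; E_i = n·p_i = [50.00, 10.00, 30.00, 30.00, 10.00]
χ² = (17−50.00)²/50.00 + (20−10.00)²/10.00 + (32−30.00)²/30.00 + (25−30.00)²/30.00 + (36−10.00)²/10.00 = 100.3467
df = 4
p-value (upper-tail) = 0.00000
At α=0.01: p < α → reject H₀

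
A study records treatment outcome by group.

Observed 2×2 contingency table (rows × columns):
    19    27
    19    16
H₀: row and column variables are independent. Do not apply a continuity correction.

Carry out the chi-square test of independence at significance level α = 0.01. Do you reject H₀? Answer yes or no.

reject H₀: no

Row totals [46, 35], col totals [38, 43], n=81
χ² = (19−21.58)²/21.58 + (27−24.42)²/24.42 + (19−16.42)²/16.42 + (16−18.58)²/18.58 = 1.3449
df = 1
p-value (upper-tail) = 0.24617
At α=0.01: p ≥ α → fail to reject H₀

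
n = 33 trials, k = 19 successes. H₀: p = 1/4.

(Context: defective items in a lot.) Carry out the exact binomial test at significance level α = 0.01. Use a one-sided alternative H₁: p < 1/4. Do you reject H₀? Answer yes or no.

reject H₀: no

Exact binomial: n=33, k=19, p₀=1/4=0.2500
P(X≤19) from Σ C(n,i)·p₀^i·(1−p₀)^(n−i)
p-value (one-sided, H₁ less) = 0.99998
At α=0.01: p ≥ α → fail to reject H₀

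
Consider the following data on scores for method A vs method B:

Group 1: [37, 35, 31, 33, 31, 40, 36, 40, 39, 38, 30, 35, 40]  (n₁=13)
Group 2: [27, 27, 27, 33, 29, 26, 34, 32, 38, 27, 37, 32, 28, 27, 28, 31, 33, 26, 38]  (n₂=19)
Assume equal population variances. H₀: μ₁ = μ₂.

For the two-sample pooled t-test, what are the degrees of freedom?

df = n₁ + n₂ − 2 = 13 + 19 − 2 = 30

degrees of freedom = 30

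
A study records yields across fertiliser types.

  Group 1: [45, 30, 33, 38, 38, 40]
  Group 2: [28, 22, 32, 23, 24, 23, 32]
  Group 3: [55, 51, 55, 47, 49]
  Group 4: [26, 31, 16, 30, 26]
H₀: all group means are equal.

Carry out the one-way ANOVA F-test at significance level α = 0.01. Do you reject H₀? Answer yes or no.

reject H₀: yes

Group means [37.33, 26.29, 51.40, 25.80], grand mean 34.522
SSB = Σnᵢ(x̄ᵢ−x̄)² = 2326.977; SSW = ΣΣ(x−x̄ᵢ)² = 444.762
MSB = 2326.977/3 = 775.6591; MSW = 444.762/19 = 23.4085
F = MSB/MSW = 33.1358
df = (3, 19)
p-value (upper-tail) = 0.00000
At α=0.01: p < α → reject H₀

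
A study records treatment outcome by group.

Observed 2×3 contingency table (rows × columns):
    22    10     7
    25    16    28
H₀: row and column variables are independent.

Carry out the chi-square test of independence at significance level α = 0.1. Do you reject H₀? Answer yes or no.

reject H₀: yes

Row totals [39, 69], col totals [47, 26, 35], n=108
χ² = (22−16.97)²/16.97 + (10−9.39)²/9.39 + (7−12.64)²/12.64 + (25−30.03)²/30.03 + (16−16.61)²/16.61 + (28−22.36)²/22.36 = 6.3313
df = 2
p-value (upper-tail) = 0.04219
At α=0.1: p < α → reject H₀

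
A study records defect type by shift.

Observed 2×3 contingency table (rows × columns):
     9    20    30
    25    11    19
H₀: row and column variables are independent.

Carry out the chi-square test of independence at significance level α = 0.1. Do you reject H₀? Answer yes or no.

reject H₀: yes

Row totals [59, 55], col totals [34, 31, 49], n=114
χ² = (9−17.60)²/17.60 + (20−16.04)²/16.04 + (30−25.36)²/25.36 + (25−16.40)²/16.40 + (11−14.96)²/14.96 + (19−23.64)²/23.64 = 12.4867
df = 2
p-value (upper-tail) = 0.00194
At α=0.1: p < α → reject H₀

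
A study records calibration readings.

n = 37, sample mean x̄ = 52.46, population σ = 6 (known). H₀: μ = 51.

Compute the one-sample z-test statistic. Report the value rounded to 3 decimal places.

SE = σ/√n = 6/√37 = 0.9864
z = (x̄−μ₀)/SE = (52.46−51)/0.9864 = 1.4801

test statistic = 1.480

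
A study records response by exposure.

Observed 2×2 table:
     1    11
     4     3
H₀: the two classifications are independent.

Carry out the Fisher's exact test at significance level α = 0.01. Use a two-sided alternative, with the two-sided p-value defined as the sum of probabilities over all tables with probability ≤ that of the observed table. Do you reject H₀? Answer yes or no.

Margins: r₁=12, r₂=7, c₁=5, c₂=14, n=19
p_obs = C(12,1)·C(7,4)/C(19,5); sum pmf over tables with pmf ≤ p_obs
p-value (two-sided) = 0.03793
At α=0.01: p ≥ α → fail to reject H₀

reject H₀: no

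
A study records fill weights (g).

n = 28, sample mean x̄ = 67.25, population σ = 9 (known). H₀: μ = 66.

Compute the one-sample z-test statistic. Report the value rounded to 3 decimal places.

SE = σ/√n = 9/√28 = 1.7008
z = (x̄−μ₀)/SE = (67.25−66)/1.7008 = 0.7349

test statistic = 0.735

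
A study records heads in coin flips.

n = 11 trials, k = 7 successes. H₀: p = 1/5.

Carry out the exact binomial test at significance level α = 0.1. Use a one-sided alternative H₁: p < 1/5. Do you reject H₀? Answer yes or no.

reject H₀: no

Exact binomial: n=11, k=7, p₀=1/5=0.2000
P(X≤7) from Σ C(n,i)·p₀^i·(1−p₀)^(n−i)
p-value (one-sided, H₁ less) = 0.99976
At α=0.1: p ≥ α → fail to reject H₀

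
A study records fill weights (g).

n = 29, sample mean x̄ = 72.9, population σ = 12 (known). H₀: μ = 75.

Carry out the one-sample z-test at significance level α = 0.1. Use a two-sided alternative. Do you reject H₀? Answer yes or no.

reject H₀: no

SE = σ/√n = 12/√29 = 2.2283
z = (x̄−μ₀)/SE = (72.9−75)/2.2283 = -0.9424
p-value (two-sided) = 0.34599
At α=0.1: p ≥ α → fail to reject H₀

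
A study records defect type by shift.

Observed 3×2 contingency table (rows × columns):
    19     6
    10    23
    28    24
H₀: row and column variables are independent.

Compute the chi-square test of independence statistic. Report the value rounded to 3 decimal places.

test statistic = 12.059

Row totals [25, 33, 52], col totals [57, 53], n=110
χ² = (19−12.95)²/12.95 + (6−12.05)²/12.05 + (10−17.10)²/17.10 + (23−15.90)²/15.90 + (28−26.95)²/26.95 + (24−25.05)²/25.05 = 12.0594
df = 2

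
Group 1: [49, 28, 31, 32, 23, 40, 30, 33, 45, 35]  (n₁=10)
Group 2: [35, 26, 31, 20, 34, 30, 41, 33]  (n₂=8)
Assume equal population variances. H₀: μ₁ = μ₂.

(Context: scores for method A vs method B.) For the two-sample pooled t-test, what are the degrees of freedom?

degrees of freedom = 16

df = n₁ + n₂ − 2 = 10 + 8 − 2 = 16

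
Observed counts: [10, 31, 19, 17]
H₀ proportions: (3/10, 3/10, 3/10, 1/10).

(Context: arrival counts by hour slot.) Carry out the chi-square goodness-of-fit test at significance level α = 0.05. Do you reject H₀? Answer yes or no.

reject H₀: yes

n = 77; E_i = n·p_i = [23.10, 23.10, 23.10, 7.70]
χ² = (10−23.10)²/23.10 + (31−23.10)²/23.10 + (19−23.10)²/23.10 + (17−7.70)²/7.70 = 22.0909
df = 3
p-value (upper-tail) = 0.00006
At α=0.05: p < α → reject H₀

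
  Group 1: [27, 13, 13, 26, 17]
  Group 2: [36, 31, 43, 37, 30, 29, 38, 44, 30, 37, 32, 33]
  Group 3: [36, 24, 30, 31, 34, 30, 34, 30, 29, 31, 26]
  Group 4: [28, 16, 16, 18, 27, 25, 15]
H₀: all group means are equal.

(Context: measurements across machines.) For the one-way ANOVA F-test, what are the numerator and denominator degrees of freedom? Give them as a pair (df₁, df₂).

k = 4 groups, N = 35 total
df = (k−1, N−k) = (4−1, 35−4) = (3, 31)

degrees of freedom = [3, 31]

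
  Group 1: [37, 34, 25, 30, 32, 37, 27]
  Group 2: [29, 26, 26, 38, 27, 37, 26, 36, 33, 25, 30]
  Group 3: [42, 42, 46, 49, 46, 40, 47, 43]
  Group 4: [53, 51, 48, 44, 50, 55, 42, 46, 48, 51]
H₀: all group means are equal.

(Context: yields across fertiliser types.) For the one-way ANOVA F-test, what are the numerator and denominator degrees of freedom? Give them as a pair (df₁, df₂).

degrees of freedom = [3, 32]

k = 4 groups, N = 36 total
df = (k−1, N−k) = (4−1, 36−4) = (3, 32)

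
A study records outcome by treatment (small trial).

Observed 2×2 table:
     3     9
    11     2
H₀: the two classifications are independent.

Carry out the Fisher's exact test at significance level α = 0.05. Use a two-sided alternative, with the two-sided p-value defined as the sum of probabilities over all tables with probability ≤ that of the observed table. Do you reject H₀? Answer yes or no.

reject H₀: yes

Margins: r₁=12, r₂=13, c₁=14, c₂=11, n=25
p_obs = C(12,3)·C(13,11)/C(25,14); sum pmf over tables with pmf ≤ p_obs
p-value (two-sided) = 0.00483
At α=0.05: p < α → reject H₀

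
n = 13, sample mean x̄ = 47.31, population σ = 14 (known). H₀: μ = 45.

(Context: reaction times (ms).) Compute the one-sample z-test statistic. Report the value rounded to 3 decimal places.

SE = σ/√n = 14/√13 = 3.8829
z = (x̄−μ₀)/SE = (47.31−45)/3.8829 = 0.5949

test statistic = 0.595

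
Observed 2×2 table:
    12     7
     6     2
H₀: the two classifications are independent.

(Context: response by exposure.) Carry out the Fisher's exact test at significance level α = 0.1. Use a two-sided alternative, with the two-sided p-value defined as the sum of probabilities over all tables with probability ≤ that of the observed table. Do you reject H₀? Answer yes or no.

reject H₀: no

Margins: r₁=19, r₂=8, c₁=18, c₂=9, n=27
p_obs = C(19,12)·C(8,6)/C(27,18); sum pmf over tables with pmf ≤ p_obs
p-value (two-sided) = 0.67582
At α=0.1: p ≥ α → fail to reject H₀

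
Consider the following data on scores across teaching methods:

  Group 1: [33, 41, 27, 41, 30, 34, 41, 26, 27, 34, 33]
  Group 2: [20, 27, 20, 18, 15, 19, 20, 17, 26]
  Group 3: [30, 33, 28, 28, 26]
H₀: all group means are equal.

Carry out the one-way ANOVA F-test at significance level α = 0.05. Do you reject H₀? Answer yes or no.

reject H₀: yes

Group means [33.36, 20.22, 29.00], grand mean 27.760
SSB = Σnᵢ(x̄ᵢ−x̄)² = 864.459; SSW = ΣΣ(x−x̄ᵢ)² = 474.101
MSB = 864.459/2 = 432.2295; MSW = 474.101/22 = 21.5500
F = MSB/MSW = 20.0570
df = (2, 22)
p-value (upper-tail) = 0.00001
At α=0.05: p < α → reject H₀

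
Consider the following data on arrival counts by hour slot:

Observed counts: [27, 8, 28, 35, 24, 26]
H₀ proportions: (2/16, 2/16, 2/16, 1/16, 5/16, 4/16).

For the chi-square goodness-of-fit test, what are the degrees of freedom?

degrees of freedom = 5

df = k − 1 = 6 − 1 = 5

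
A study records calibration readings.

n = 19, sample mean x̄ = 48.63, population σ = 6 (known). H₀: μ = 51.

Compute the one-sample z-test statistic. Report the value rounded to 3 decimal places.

SE = σ/√n = 6/√19 = 1.3765
z = (x̄−μ₀)/SE = (48.63−51)/1.3765 = -1.7218

test statistic = -1.722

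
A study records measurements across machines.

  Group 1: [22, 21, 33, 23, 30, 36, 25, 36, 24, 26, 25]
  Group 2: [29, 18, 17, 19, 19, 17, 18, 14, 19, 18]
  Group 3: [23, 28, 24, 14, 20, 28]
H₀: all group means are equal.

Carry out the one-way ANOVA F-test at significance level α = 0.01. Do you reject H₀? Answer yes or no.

reject H₀: yes

Group means [27.36, 18.80, 22.83], grand mean 23.185
SSB = Σnᵢ(x̄ᵢ−x̄)² = 385.095; SSW = ΣΣ(x−x̄ᵢ)² = 576.979
MSB = 385.095/2 = 192.5476; MSW = 576.979/24 = 24.0408
F = MSB/MSW = 8.0092
df = (2, 24)
p-value (upper-tail) = 0.00216
At α=0.01: p < α → reject H₀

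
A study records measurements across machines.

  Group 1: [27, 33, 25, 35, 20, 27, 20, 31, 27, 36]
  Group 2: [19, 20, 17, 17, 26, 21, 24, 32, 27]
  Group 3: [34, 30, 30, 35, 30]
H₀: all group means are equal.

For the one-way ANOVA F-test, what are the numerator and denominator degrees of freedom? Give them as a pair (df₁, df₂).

k = 3 groups, N = 24 total
df = (k−1, N−k) = (3−1, 24−3) = (2, 21)

degrees of freedom = [2, 21]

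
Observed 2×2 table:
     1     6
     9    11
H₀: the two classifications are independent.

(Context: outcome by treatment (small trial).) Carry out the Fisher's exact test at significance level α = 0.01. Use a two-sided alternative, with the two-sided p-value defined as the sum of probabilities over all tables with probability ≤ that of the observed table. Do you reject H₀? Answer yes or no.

reject H₀: no

Margins: r₁=7, r₂=20, c₁=10, c₂=17, n=27
p_obs = C(7,1)·C(20,9)/C(27,10); sum pmf over tables with pmf ≤ p_obs
p-value (two-sided) = 0.20401
At α=0.01: p ≥ α → fail to reject H₀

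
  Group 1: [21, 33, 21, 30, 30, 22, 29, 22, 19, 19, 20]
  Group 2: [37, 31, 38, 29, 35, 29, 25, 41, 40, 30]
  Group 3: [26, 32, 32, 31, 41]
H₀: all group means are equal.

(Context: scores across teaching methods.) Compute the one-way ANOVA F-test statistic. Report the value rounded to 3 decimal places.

Group means [24.18, 33.50, 32.40], grand mean 29.346
SSB = Σnᵢ(x̄ᵢ−x̄)² = 512.548; SSW = ΣΣ(x−x̄ᵢ)² = 651.336
MSB = 512.548/2 = 256.2741; MSW = 651.336/23 = 28.3190
F = MSB/MSW = 9.0496
df = (2, 23)

test statistic = 9.050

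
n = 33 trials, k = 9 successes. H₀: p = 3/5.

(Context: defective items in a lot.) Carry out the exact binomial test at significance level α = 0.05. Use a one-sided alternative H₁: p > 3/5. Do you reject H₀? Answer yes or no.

reject H₀: no

Exact binomial: n=33, k=9, p₀=3/5=0.6000
P(X≥9) from Σ C(n,i)·p₀^i·(1−p₀)^(n−i)
p-value (one-sided, H₁ greater) = 0.99997
At α=0.05: p ≥ α → fail to reject H₀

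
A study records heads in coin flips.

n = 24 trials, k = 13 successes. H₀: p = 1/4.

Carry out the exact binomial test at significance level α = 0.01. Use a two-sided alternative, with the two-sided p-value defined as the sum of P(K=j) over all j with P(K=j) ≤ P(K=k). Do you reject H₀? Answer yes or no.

reject H₀: yes

Exact binomial: n=24, k=13, p₀=1/4=0.2500
P(X=j) = C(n,j)·p₀^j·(1−p₀)^(n−j); p = Σ P(X=j) over j with P(X=j) ≤ P(X=13)
p-value (two-sided) = 0.00310
At α=0.01: p < α → reject H₀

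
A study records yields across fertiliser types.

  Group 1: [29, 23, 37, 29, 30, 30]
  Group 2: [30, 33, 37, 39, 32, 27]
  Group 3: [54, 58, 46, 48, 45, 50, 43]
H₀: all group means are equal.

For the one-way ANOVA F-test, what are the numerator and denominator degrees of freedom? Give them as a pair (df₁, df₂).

degrees of freedom = [2, 16]

k = 3 groups, N = 19 total
df = (k−1, N−k) = (3−1, 19−3) = (2, 16)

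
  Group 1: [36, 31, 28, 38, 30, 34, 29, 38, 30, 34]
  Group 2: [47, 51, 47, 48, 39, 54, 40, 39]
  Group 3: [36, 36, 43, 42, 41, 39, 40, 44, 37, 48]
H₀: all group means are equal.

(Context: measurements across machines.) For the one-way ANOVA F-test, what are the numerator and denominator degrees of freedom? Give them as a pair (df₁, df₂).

k = 3 groups, N = 28 total
df = (k−1, N−k) = (3−1, 28−3) = (2, 25)

degrees of freedom = [2, 25]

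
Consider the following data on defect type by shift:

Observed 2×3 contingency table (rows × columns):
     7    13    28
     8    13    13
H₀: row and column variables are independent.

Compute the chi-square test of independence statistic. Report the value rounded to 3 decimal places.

Row totals [48, 34], col totals [15, 26, 41], n=82
χ² = (7−8.78)²/8.78 + (13−15.22)²/15.22 + (28−24.00)²/24.00 + (8−6.22)²/6.22 + (13−10.78)²/10.78 + (13−17.00)²/17.00 = 3.2592
df = 2

test statistic = 3.259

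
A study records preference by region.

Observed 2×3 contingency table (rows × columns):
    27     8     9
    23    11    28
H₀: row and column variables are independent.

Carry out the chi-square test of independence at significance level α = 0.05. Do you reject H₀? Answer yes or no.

reject H₀: yes

Row totals [44, 62], col totals [50, 19, 37], n=106
χ² = (27−20.75)²/20.75 + (8−7.89)²/7.89 + (9−15.36)²/15.36 + (23−29.25)²/29.25 + (11−11.11)²/11.11 + (28−21.64)²/21.64 = 7.7163
df = 2
p-value (upper-tail) = 0.02111
At α=0.05: p < α → reject H₀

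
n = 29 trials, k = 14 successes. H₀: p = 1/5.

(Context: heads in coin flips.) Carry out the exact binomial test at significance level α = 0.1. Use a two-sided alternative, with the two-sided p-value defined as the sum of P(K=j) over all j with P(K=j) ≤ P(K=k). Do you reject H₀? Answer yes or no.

reject H₀: yes

Exact binomial: n=29, k=14, p₀=1/5=0.2000
P(X=j) = C(n,j)·p₀^j·(1−p₀)^(n−j); p = Σ P(X=j) over j with P(X=j) ≤ P(X=14)
p-value (two-sided) = 0.00059
At α=0.1: p < α → reject H₀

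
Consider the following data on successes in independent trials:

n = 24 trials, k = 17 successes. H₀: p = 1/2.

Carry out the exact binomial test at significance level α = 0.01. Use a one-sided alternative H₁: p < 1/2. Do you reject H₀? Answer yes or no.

reject H₀: no

Exact binomial: n=24, k=17, p₀=1/2=0.5000
P(X≤17) from Σ C(n,i)·p₀^i·(1−p₀)^(n−i)
p-value (one-sided, H₁ less) = 0.98867
At α=0.01: p ≥ α → fail to reject H₀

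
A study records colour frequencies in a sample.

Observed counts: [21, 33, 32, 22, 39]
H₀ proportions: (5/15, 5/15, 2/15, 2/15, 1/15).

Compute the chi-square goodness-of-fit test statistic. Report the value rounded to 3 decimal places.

test statistic = 116.367

n = 147; E_i = n·p_i = [49.00, 49.00, 19.60, 19.60, 9.80]
χ² = (21−49.00)²/49.00 + (33−49.00)²/49.00 + (32−19.60)²/19.60 + (22−19.60)²/19.60 + (39−9.80)²/9.80 = 116.3673
df = 4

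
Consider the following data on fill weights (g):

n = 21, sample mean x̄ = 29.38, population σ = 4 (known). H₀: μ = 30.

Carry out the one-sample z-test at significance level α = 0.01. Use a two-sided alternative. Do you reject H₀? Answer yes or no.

reject H₀: no

SE = σ/√n = 4/√21 = 0.8729
z = (x̄−μ₀)/SE = (29.38−30)/0.8729 = -0.7103
p-value (two-sided) = 0.47752
At α=0.01: p ≥ α → fail to reject H₀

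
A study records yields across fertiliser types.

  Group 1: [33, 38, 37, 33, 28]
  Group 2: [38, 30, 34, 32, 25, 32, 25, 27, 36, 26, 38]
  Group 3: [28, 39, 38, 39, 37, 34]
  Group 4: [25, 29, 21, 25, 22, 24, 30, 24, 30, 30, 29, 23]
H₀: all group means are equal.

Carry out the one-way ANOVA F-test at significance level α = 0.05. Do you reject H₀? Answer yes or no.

Group means [33.80, 31.18, 35.83, 26.00], grand mean 30.559
SSB = Σnᵢ(x̄ᵢ−x̄)² = 473.113; SSW = ΣΣ(x−x̄ᵢ)² = 527.270
MSB = 473.113/3 = 157.7042; MSW = 527.270/30 = 17.5757
F = MSB/MSW = 8.9729
df = (3, 30)
p-value (upper-tail) = 0.00021
At α=0.05: p < α → reject H₀

reject H₀: yes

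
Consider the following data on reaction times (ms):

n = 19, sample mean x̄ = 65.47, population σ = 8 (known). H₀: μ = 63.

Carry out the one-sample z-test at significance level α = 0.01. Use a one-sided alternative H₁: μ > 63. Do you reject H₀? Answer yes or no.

SE = σ/√n = 8/√19 = 1.8353
z = (x̄−μ₀)/SE = (65.47−63)/1.8353 = 1.3458
p-value (one-sided, H₁ greater) = 0.08918
At α=0.01: p ≥ α → fail to reject H₀

reject H₀: no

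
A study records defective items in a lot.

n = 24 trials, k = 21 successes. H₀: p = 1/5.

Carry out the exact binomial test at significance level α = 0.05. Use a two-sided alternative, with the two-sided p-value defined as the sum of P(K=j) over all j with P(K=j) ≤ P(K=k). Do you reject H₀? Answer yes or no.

reject H₀: yes

Exact binomial: n=24, k=21, p₀=1/5=0.2000
P(X=j) = C(n,j)·p₀^j·(1−p₀)^(n−j); p = Σ P(X=j) over j with P(X=j) ≤ P(X=21)
p-value (two-sided) = 0.00000
At α=0.05: p < α → reject H₀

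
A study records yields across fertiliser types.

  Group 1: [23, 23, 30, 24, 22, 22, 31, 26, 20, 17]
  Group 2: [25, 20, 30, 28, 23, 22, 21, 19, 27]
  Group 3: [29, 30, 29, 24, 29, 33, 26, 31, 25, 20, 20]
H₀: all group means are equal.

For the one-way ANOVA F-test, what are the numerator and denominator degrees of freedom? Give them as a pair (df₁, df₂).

k = 3 groups, N = 30 total
df = (k−1, N−k) = (3−1, 30−3) = (2, 27)

degrees of freedom = [2, 27]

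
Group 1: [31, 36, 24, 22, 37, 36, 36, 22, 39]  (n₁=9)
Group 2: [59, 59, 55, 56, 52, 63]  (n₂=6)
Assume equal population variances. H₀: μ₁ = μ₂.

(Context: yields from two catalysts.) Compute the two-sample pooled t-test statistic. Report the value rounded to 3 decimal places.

test statistic = -8.280

x̄₁=31.444, s₁=6.930, n₁=9
x̄₂=57.333, s₂=3.830, n₂=6
s_p² = [8·6.930² + 5·3.830²]/13 = 35.1966
SE = √(s_p²·(1/9+1/6)) = 3.1268
t = (31.444−57.333)/3.1268 = -8.2797
df = 13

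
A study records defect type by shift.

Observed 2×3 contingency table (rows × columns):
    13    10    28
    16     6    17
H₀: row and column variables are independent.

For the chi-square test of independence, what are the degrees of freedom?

degrees of freedom = 2

df = (r−1)(c−1) = (2−1)·(3−1) = 2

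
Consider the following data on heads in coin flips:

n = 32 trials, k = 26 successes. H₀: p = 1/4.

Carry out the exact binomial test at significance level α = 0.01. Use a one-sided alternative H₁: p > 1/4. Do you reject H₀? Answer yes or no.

reject H₀: yes

Exact binomial: n=32, k=26, p₀=1/4=0.2500
P(X≥26) from Σ C(n,i)·p₀^i·(1−p₀)^(n−i)
p-value (one-sided, H₁ greater) = 0.00000
At α=0.01: p < α → reject H₀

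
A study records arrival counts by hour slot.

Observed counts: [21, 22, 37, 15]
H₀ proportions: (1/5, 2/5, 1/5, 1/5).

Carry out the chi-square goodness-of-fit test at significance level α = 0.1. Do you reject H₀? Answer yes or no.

reject H₀: yes

n = 95; E_i = n·p_i = [19.00, 38.00, 19.00, 19.00]
χ² = (21−19.00)²/19.00 + (22−38.00)²/38.00 + (37−19.00)²/19.00 + (15−19.00)²/19.00 = 24.8421
df = 3
p-value (upper-tail) = 0.00002
At α=0.1: p < α → reject H₀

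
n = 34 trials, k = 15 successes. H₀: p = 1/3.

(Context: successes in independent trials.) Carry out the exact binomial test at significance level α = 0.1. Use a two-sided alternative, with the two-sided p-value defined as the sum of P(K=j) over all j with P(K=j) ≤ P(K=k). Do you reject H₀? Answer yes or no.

reject H₀: no

Exact binomial: n=34, k=15, p₀=1/3=0.3333
P(X=j) = C(n,j)·p₀^j·(1−p₀)^(n−j); p = Σ P(X=j) over j with P(X=j) ≤ P(X=15)
p-value (two-sided) = 0.20346
At α=0.1: p ≥ α → fail to reject H₀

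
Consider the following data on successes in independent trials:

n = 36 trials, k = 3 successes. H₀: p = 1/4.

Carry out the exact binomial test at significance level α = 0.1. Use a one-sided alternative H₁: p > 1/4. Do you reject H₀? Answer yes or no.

Exact binomial: n=36, k=3, p₀=1/4=0.2500
P(X≥3) from Σ C(n,i)·p₀^i·(1−p₀)^(n−i)
p-value (one-sided, H₁ greater) = 0.99736
At α=0.1: p ≥ α → fail to reject H₀

reject H₀: no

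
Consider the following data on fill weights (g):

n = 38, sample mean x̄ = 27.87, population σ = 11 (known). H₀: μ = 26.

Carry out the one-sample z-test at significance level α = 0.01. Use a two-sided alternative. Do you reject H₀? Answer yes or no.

reject H₀: no

SE = σ/√n = 11/√38 = 1.7844
z = (x̄−μ₀)/SE = (27.87−26)/1.7844 = 1.0480
p-value (two-sided) = 0.29466
At α=0.01: p ≥ α → fail to reject H₀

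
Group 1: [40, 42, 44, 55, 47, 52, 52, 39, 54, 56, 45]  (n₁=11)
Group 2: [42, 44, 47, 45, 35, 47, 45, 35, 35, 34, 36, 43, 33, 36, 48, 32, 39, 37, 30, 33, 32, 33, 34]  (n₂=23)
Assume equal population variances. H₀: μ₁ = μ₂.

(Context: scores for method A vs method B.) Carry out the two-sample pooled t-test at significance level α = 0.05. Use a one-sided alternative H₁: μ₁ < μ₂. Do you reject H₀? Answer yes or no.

reject H₀: no

x̄₁=47.818, s₁=6.226, n₁=11
x̄₂=38.043, s₂=5.709, n₂=23
s_p² = [10·6.226² + 22·5.709²]/32 = 34.5185
SE = √(s_p²·(1/11+1/23)) = 2.1538
t = (47.818−38.043)/2.1538 = 4.5384
df = 32
p-value (one-sided, H₁ less) = 0.99996
At α=0.05: p ≥ α → fail to reject H₀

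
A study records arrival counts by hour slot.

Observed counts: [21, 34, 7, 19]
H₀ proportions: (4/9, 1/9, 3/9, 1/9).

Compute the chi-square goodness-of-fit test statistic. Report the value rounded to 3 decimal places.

test statistic = 101.620

n = 81; E_i = n·p_i = [36.00, 9.00, 27.00, 9.00]
χ² = (21−36.00)²/36.00 + (34−9.00)²/9.00 + (7−27.00)²/27.00 + (19−9.00)²/9.00 = 101.6204
df = 3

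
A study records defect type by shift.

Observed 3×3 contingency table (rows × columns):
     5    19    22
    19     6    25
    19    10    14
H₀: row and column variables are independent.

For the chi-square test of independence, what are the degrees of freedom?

degrees of freedom = 4

df = (r−1)(c−1) = (3−1)·(3−1) = 4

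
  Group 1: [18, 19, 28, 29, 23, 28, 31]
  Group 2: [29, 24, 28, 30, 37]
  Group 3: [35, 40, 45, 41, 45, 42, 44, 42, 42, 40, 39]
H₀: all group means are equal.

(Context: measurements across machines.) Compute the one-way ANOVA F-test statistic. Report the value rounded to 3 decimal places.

test statistic = 37.342

Group means [25.14, 29.60, 41.36], grand mean 33.870
SSB = Σnᵢ(x̄ᵢ−x̄)² = 1242.006; SSW = ΣΣ(x−x̄ᵢ)² = 332.603
MSB = 1242.006/2 = 621.0030; MSW = 332.603/20 = 16.6301
F = MSB/MSW = 37.3420
df = (2, 20)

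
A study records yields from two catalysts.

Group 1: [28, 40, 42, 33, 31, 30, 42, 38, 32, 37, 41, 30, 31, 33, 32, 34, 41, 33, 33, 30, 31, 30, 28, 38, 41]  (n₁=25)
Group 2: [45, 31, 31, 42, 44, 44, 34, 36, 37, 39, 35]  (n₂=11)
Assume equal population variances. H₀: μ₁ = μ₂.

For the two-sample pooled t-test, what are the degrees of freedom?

df = n₁ + n₂ − 2 = 25 + 11 − 2 = 34

degrees of freedom = 34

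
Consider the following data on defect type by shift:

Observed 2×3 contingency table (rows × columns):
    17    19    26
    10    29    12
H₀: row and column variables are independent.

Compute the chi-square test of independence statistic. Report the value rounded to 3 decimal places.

test statistic = 8.062

Row totals [62, 51], col totals [27, 48, 38], n=113
χ² = (17−14.81)²/14.81 + (19−26.34)²/26.34 + (26−20.85)²/20.85 + (10−12.19)²/12.19 + (29−21.66)²/21.66 + (12−17.15)²/17.15 = 8.0616
df = 2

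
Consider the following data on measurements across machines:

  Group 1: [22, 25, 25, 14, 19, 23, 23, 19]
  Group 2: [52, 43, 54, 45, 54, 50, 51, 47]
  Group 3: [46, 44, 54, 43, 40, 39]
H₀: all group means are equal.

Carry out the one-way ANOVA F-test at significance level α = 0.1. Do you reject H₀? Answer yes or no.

Group means [21.25, 49.50, 44.33], grand mean 37.818
SSB = Σnᵢ(x̄ᵢ−x̄)² = 3542.439; SSW = ΣΣ(x−x̄ᵢ)² = 360.833
MSB = 3542.439/2 = 1771.2197; MSW = 360.833/19 = 18.9912
F = MSB/MSW = 93.2651
df = (2, 19)
p-value (upper-tail) = 0.00000
At α=0.1: p < α → reject H₀

reject H₀: yes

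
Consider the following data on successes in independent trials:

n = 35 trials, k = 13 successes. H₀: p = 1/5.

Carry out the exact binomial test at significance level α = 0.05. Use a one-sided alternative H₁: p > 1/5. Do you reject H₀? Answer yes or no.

Exact binomial: n=35, k=13, p₀=1/5=0.2000
P(X≥13) from Σ C(n,i)·p₀^i·(1−p₀)^(n−i)
p-value (one-sided, H₁ greater) = 0.01418
At α=0.05: p < α → reject H₀

reject H₀: yes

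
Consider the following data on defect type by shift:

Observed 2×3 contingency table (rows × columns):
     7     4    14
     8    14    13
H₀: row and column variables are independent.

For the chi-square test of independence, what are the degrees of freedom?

degrees of freedom = 2

df = (r−1)(c−1) = (2−1)·(3−1) = 2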